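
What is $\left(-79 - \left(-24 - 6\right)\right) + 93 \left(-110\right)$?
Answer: $-10279$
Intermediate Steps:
$\left(-79 - \left(-24 - 6\right)\right) + 93 \left(-110\right) = \left(-79 - -30\right) - 10230 = \left(-79 + 30\right) - 10230 = -49 - 10230 = -10279$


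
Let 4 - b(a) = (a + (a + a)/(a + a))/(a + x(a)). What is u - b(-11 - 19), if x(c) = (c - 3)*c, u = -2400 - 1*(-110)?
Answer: -2202269/960 ≈ -2294.0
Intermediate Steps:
u = -2290 (u = -2400 + 110 = -2290)
x(c) = c*(-3 + c) (x(c) = (-3 + c)*c = c*(-3 + c))
b(a) = 4 - (1 + a)/(a + a*(-3 + a)) (b(a) = 4 - (a + (a + a)/(a + a))/(a + a*(-3 + a)) = 4 - (a + (2*a)/((2*a)))/(a + a*(-3 + a)) = 4 - (a + (2*a)*(1/(2*a)))/(a + a*(-3 + a)) = 4 - (a + 1)/(a + a*(-3 + a)) = 4 - (1 + a)/(a + a*(-3 + a)))
u - b(-11 - 19) = -2290 - (-1 - 9*(-11 - 19) + 4*(-11 - 19)²)/((-11 - 19)*(-2 + (-11 - 19))) = -2290 - (-1 - 9*(-30) + 4*(-30)²)/((-30)*(-2 - 30)) = -2290 - (-1)*(-1 + 270 + 4*900)/(30*(-32)) = -2290 - (-1)*(-1)*(-1 + 270 + 3600)/(30*32) = -2290 - (-1)*(-1)*3869/(30*32) = -2290 - 1*3869/960 = -2290 - 3869/960 = -2202269/960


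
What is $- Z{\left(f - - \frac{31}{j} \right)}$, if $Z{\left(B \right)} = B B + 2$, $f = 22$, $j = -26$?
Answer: $- \frac{294033}{676} \approx -434.96$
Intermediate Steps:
$Z{\left(B \right)} = 2 + B^{2}$ ($Z{\left(B \right)} = B^{2} + 2 = 2 + B^{2}$)
$- Z{\left(f - - \frac{31}{j} \right)} = - (2 + \left(22 - - \frac{31}{-26}\right)^{2}) = - (2 + \left(22 - \left(-31\right) \left(- \frac{1}{26}\right)\right)^{2}) = - (2 + \left(22 - \frac{31}{26}\right)^{2}) = - (2 + \left(\frac{541}{26}\right)^{2}) = - (2 + \frac{292681}{676}) = \left(-1\right) \frac{294033}{676} = - \frac{294033}{676}$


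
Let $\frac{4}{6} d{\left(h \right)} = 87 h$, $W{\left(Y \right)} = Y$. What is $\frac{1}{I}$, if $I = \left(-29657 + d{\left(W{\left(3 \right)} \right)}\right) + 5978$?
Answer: $- \frac{2}{46575} \approx -4.2941 \cdot 10^{-5}$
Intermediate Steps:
$d{\left(h \right)} = \frac{261 h}{2}$ ($d{\left(h \right)} = \frac{3 \cdot 87 h}{2} = \frac{261 h}{2}$)
$I = - \frac{46575}{2}$ ($I = \left(-29657 + \frac{261}{2} \cdot 3\right) + 5978 = \left(-29657 + \frac{783}{2}\right) + 5978 = - \frac{58531}{2} + 5978 = - \frac{46575}{2} \approx -23288.0$)
$\frac{1}{I} = \frac{1}{- \frac{46575}{2}} = - \frac{2}{46575}$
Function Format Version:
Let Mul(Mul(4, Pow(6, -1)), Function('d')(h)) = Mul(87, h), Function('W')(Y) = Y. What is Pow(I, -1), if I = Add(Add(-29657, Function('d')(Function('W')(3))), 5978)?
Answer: Rational(-2, 46575) ≈ -4.2941e-5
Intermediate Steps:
Function('d')(h) = Mul(Rational(261, 2), h) (Function('d')(h) = Mul(Rational(3, 2), Mul(87, h)) = Mul(Rational(261, 2), h))
I = Rational(-46575, 2) (I = Add(Add(-29657, Mul(Rational(261, 2), 3)), 5978) = Add(Add(-29657, Rational(783, 2)), 5978) = Add(Rational(-58531, 2), 5978) = Rational(-46575, 2) ≈ -23288.)
Pow(I, -1) = Pow(Rational(-46575, 2), -1) = Rational(-2, 46575)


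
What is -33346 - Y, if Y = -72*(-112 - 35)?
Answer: -43930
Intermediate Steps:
Y = 10584 (Y = -72*(-147) = 10584)
-33346 - Y = -33346 - 1*10584 = -33346 - 10584 = -43930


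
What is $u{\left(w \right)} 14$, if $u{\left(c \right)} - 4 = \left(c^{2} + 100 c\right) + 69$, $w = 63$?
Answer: $144788$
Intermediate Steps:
$u{\left(c \right)} = 73 + c^{2} + 100 c$ ($u{\left(c \right)} = 4 + \left(\left(c^{2} + 100 c\right) + 69\right) = 4 + \left(69 + c^{2} + 100 c\right) = 73 + c^{2} + 100 c$)
$u{\left(w \right)} 14 = \left(73 + 63^{2} + 100 \cdot 63\right) 14 = \left(73 + 3969 + 6300\right) 14 = 10342 \cdot 14 = 144788$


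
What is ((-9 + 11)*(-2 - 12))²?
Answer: 784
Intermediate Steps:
((-9 + 11)*(-2 - 12))² = (2*(-14))² = (-28)² = 784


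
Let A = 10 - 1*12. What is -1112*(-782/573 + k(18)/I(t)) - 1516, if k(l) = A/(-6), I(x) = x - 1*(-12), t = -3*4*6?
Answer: 66838/8595 ≈ 7.7764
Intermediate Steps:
t = -72 (t = -12*6 = -72)
I(x) = 12 + x (I(x) = x + 12 = 12 + x)
A = -2 (A = 10 - 12 = -2)
k(l) = 1/3 (k(l) = -2/(-6) = -2*(-1/6) = 1/3)
-1112*(-782/573 + k(18)/I(t)) - 1516 = -1112*(-782/573 + 1/(3*(12 - 72))) - 1516 = -1112*(-782*1/573 + (1/3)/(-60)) - 1516 = -1112*(-782/573 + (1/3)*(-1/60)) - 1516 = -1112*(-782/573 - 1/180) - 1516 = -1112*(-47111/34380) - 1516 = 13096858/8595 - 1516 = 66838/8595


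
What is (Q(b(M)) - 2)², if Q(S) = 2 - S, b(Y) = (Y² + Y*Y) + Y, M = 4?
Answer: 1296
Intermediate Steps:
b(Y) = Y + 2*Y² (b(Y) = (Y² + Y²) + Y = 2*Y² + Y = Y + 2*Y²)
(Q(b(M)) - 2)² = ((2 - 4*(1 + 2*4)) - 2)² = ((2 - 4*(1 + 8)) - 2)² = ((2 - 4*9) - 2)² = ((2 - 1*36) - 2)² = ((2 - 36) - 2)² = (-34 - 2)² = (-36)² = 1296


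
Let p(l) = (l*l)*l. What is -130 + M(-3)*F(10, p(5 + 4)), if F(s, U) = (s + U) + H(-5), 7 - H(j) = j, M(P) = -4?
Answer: -3134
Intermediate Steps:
H(j) = 7 - j
p(l) = l³ (p(l) = l²*l = l³)
F(s, U) = 12 + U + s (F(s, U) = (s + U) + (7 - 1*(-5)) = (U + s) + (7 + 5) = (U + s) + 12 = 12 + U + s)
-130 + M(-3)*F(10, p(5 + 4)) = -130 - 4*(12 + (5 + 4)³ + 10) = -130 - 4*(12 + 9³ + 10) = -130 - 4*(12 + 729 + 10) = -130 - 4*751 = -130 - 3004 = -3134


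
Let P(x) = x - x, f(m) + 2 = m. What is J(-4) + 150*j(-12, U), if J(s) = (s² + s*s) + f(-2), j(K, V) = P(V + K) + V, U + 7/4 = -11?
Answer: -3769/2 ≈ -1884.5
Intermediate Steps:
U = -51/4 (U = -7/4 - 11 = -51/4 ≈ -12.750)
f(m) = -2 + m
P(x) = 0
j(K, V) = V (j(K, V) = 0 + V = V)
J(s) = -4 + 2*s² (J(s) = (s² + s*s) + (-2 - 2) = (s² + s²) - 4 = 2*s² - 4 = -4 + 2*s²)
J(-4) + 150*j(-12, U) = (-4 + 2*(-4)²) + 150*(-51/4) = (-4 + 2*16) - 3825/2 = (-4 + 32) - 3825/2 = 28 - 3825/2 = -3769/2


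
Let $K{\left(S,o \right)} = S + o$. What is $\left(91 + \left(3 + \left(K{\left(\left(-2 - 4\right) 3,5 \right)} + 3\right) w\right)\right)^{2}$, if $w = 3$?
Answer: $4096$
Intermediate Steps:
$\left(91 + \left(3 + \left(K{\left(\left(-2 - 4\right) 3,5 \right)} + 3\right) w\right)\right)^{2} = \left(91 + \left(3 + \left(\left(\left(-2 - 4\right) 3 + 5\right) + 3\right) 3\right)\right)^{2} = \left(91 + \left(3 + \left(\left(\left(-6\right) 3 + 5\right) + 3\right) 3\right)\right)^{2} = \left(91 + \left(3 + \left(\left(-18 + 5\right) + 3\right) 3\right)\right)^{2} = \left(91 + \left(3 + \left(-13 + 3\right) 3\right)\right)^{2} = \left(91 + \left(3 - 30\right)\right)^{2} = \left(91 - 27\right)^{2} = 64^{2} = 4096$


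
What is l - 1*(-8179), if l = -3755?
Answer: 4424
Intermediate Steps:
l - 1*(-8179) = -3755 - 1*(-8179) = -3755 + 8179 = 4424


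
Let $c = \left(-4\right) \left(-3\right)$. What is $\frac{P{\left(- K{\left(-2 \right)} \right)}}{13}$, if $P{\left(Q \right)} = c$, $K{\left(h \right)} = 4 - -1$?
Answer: $\frac{12}{13} \approx 0.92308$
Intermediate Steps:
$K{\left(h \right)} = 5$ ($K{\left(h \right)} = 4 + 1 = 5$)
$c = 12$
$P{\left(Q \right)} = 12$
$\frac{P{\left(- K{\left(-2 \right)} \right)}}{13} = \frac{12}{13}$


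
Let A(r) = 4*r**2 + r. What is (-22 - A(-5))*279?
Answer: -32643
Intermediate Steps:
A(r) = r + 4*r**2
(-22 - A(-5))*279 = (-22 - (-5)*(1 + 4*(-5)))*279 = (-22 - (-5)*(1 - 20))*279 = (-22 - (-5)*(-19))*279 = (-22 - 1*95)*279 = (-22 - 95)*279 = -117*279 = -32643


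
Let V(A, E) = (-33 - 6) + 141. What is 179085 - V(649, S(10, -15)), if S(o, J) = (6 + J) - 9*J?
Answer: 178983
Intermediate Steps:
S(o, J) = 6 - 8*J
V(A, E) = 102 (V(A, E) = -39 + 141 = 102)
179085 - V(649, S(10, -15)) = 179085 - 1*102 = 179085 - 102 = 178983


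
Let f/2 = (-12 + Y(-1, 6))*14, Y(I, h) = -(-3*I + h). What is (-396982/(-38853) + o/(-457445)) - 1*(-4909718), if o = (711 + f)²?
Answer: 87261141964788983/17773110585 ≈ 4.9097e+6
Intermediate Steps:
Y(I, h) = -h + 3*I (Y(I, h) = -(h - 3*I) = -h + 3*I)
f = -588 (f = 2*((-12 + (-1*6 + 3*(-1)))*14) = 2*((-12 + (-6 - 3))*14) = 2*((-12 - 9)*14) = 2*(-21*14) = 2*(-294) = -588)
o = 15129 (o = (711 - 588)² = 123² = 15129)
(-396982/(-38853) + o/(-457445)) - 1*(-4909718) = (-396982/(-38853) + 15129/(-457445)) - 1*(-4909718) = (-396982*(-1/38853) + 15129*(-1/457445)) + 4909718 = (396982/38853 - 15129/457445) + 4909718 = 181009623953/17773110585 + 4909718 = 87261141964788983/17773110585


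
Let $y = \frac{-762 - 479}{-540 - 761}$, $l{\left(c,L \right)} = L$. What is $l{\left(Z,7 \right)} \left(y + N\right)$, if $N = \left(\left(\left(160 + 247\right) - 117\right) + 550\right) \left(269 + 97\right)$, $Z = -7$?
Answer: $\frac{2799864767}{1301} \approx 2.1521 \cdot 10^{6}$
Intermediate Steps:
$y = \frac{1241}{1301}$ ($y = - \frac{1241}{-1301} = \left(-1241\right) \left(- \frac{1}{1301}\right) = \frac{1241}{1301} \approx 0.95388$)
$N = 307440$ ($N = \left(\left(407 - 117\right) + 550\right) 366 = \left(290 + 550\right) 366 = 840 \cdot 366 = 307440$)
$l{\left(Z,7 \right)} \left(y + N\right) = 7 \left(\frac{1241}{1301} + 307440\right) = 7 \cdot \frac{399980681}{1301} = \frac{2799864767}{1301}$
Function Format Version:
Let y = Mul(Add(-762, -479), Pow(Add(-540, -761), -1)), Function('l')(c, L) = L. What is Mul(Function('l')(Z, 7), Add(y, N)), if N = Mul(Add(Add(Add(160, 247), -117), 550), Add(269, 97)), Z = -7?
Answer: Rational(2799864767, 1301) ≈ 2.1521e+6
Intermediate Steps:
y = Rational(1241, 1301) (y = Mul(-1241, Pow(-1301, -1)) = Mul(-1241, Rational(-1, 1301)) = Rational(1241, 1301) ≈ 0.95388)
N = 307440 (N = Mul(Add(Add(407, -117), 550), 366) = Mul(Add(290, 550), 366) = Mul(840, 366) = 307440)
Mul(Function('l')(Z, 7), Add(y, N)) = Mul(7, Add(Rational(1241, 1301), 307440)) = Mul(7, Rational(399980681, 1301)) = Rational(2799864767, 1301)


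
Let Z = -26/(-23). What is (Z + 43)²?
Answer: 1030225/529 ≈ 1947.5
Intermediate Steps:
Z = 26/23 (Z = -26*(-1/23) = 26/23 ≈ 1.1304)
(Z + 43)² = (26/23 + 43)² = (1015/23)² = 1030225/529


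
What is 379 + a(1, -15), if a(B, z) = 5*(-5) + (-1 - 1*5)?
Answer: 348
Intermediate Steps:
a(B, z) = -31 (a(B, z) = -25 + (-1 - 5) = -25 - 6 = -31)
379 + a(1, -15) = 379 - 31 = 348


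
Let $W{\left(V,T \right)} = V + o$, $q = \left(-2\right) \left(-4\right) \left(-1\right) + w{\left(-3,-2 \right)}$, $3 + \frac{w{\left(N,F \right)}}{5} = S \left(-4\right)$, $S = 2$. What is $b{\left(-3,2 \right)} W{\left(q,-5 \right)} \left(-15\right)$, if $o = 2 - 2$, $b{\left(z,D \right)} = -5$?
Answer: $-4725$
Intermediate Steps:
$w{\left(N,F \right)} = -55$ ($w{\left(N,F \right)} = -15 + 5 \cdot 2 \left(-4\right) = -15 + 5 \left(-8\right) = -15 - 40 = -55$)
$o = 0$ ($o = 2 - 2 = 0$)
$q = -63$ ($q = \left(-2\right) \left(-4\right) \left(-1\right) - 55 = 8 \left(-1\right) - 55 = -8 - 55 = -63$)
$W{\left(V,T \right)} = V$ ($W{\left(V,T \right)} = V + 0 = V$)
$b{\left(-3,2 \right)} W{\left(q,-5 \right)} \left(-15\right) = \left(-5\right) \left(-63\right) \left(-15\right) = 315 \left(-15\right) = -4725$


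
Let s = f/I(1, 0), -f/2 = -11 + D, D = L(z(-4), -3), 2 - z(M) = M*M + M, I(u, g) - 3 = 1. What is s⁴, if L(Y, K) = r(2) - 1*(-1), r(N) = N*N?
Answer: 81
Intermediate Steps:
I(u, g) = 4 (I(u, g) = 3 + 1 = 4)
r(N) = N²
z(M) = 2 - M - M² (z(M) = 2 - (M*M + M) = 2 - (M² + M) = 2 - (M + M²) = 2 + (-M - M²) = 2 - M - M²)
L(Y, K) = 5 (L(Y, K) = 2² - 1*(-1) = 4 + 1 = 5)
D = 5
f = 12 (f = -2*(-11 + 5) = -2*(-6) = 12)
s = 3 (s = 12/4 = 12*(¼) = 3)
s⁴ = 3⁴ = 81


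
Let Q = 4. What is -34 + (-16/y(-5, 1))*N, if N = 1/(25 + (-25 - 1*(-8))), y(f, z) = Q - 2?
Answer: -35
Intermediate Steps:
y(f, z) = 2 (y(f, z) = 4 - 2 = 2)
N = ⅛ (N = 1/(25 + (-25 + 8)) = 1/(25 - 17) = 1/8 = ⅛ ≈ 0.12500)
-34 + (-16/y(-5, 1))*N = -34 - 16/2*(⅛) = -34 - 16*½*(⅛) = -34 - 8*⅛ = -34 - 1 = -35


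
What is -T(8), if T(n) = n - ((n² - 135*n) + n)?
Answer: -1016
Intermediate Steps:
T(n) = -n² + 135*n (T(n) = n - (n² - 134*n) = n + (-n² + 134*n) = -n² + 135*n)
-T(8) = -8*(135 - 1*8) = -8*(135 - 8) = -8*127 = -1*1016 = -1016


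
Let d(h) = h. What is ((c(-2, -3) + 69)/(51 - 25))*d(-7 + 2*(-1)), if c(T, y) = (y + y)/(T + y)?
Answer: -243/10 ≈ -24.300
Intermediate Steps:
c(T, y) = 2*y/(T + y) (c(T, y) = (2*y)/(T + y) = 2*y/(T + y))
((c(-2, -3) + 69)/(51 - 25))*d(-7 + 2*(-1)) = ((2*(-3)/(-2 - 3) + 69)/(51 - 25))*(-7 + 2*(-1)) = ((2*(-3)/(-5) + 69)/26)*(-7 - 2) = ((2*(-3)*(-⅕) + 69)*(1/26))*(-9) = ((6/5 + 69)*(1/26))*(-9) = ((351/5)*(1/26))*(-9) = (27/10)*(-9) = -243/10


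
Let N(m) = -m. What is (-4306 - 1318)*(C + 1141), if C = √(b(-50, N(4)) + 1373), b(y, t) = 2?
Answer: -6416984 - 28120*√55 ≈ -6.6255e+6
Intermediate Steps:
C = 5*√55 (C = √(2 + 1373) = √1375 = 5*√55 ≈ 37.081)
(-4306 - 1318)*(C + 1141) = (-4306 - 1318)*(5*√55 + 1141) = -5624*(1141 + 5*√55) = -6416984 - 28120*√55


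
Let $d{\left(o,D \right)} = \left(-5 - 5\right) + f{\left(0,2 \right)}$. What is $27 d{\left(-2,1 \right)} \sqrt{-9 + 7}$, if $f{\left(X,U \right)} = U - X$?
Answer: $- 216 i \sqrt{2} \approx - 305.47 i$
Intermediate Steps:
$d{\left(o,D \right)} = -8$ ($d{\left(o,D \right)} = \left(-5 - 5\right) + \left(2 - 0\right) = -10 + \left(2 + 0\right) = -10 + 2 = -8$)
$27 d{\left(-2,1 \right)} \sqrt{-9 + 7} = 27 \left(-8\right) \sqrt{-9 + 7} = - 216 \sqrt{-2} = - 216 i \sqrt{2}$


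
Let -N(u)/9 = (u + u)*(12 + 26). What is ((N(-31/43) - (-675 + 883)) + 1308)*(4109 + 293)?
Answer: 301554608/43 ≈ 7.0129e+6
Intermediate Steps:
N(u) = -684*u (N(u) = -9*(u + u)*(12 + 26) = -9*2*u*38 = -684*u)
((N(-31/43) - (-675 + 883)) + 1308)*(4109 + 293) = ((-(-21204)/43 - (-675 + 883)) + 1308)*(4109 + 293) = ((-(-21204)/43 - 1*208) + 1308)*4402 = ((-684*(-31/43) - 208) + 1308)*4402 = ((21204/43 - 208) + 1308)*4402 = (12260/43 + 1308)*4402 = (68504/43)*4402 = 301554608/43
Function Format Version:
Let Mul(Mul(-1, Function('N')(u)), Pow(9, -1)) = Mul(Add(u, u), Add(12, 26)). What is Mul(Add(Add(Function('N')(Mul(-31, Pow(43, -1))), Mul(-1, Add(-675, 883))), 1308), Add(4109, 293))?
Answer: Rational(301554608, 43) ≈ 7.0129e+6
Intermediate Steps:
Function('N')(u) = Mul(-684, u) (Function('N')(u) = Mul(-9, Mul(Add(u, u), Add(12, 26))) = Mul(-9, Mul(Mul(2, u), 38)) = Mul(-9, Mul(76, u)) = Mul(-684, u))
Mul(Add(Add(Function('N')(Mul(-31, Pow(43, -1))), Mul(-1, Add(-675, 883))), 1308), Add(4109, 293)) = Mul(Add(Add(Mul(-684, Mul(-31, Pow(43, -1))), Mul(-1, Add(-675, 883))), 1308), Add(4109, 293)) = Mul(Add(Add(Mul(-684, Mul(-31, Rational(1, 43))), Mul(-1, 208)), 1308), 4402) = Mul(Add(Add(Mul(-684, Rational(-31, 43)), -208), 1308), 4402) = Mul(Add(Add(Rational(21204, 43), -208), 1308), 4402) = Mul(Add(Rational(12260, 43), 1308), 4402) = Mul(Rational(68504, 43), 4402) = Rational(301554608, 43)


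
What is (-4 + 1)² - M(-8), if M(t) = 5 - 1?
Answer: 5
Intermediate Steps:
M(t) = 4
(-4 + 1)² - M(-8) = (-4 + 1)² - 1*4 = (-3)² - 4 = 9 - 4 = 5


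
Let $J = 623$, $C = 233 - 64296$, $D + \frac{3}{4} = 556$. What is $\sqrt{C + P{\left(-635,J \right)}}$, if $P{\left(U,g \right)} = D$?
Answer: $\frac{17 i \sqrt{879}}{2} \approx 252.01 i$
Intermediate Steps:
$D = \frac{2221}{4}$ ($D = - \frac{3}{4} + 556 = \frac{2221}{4} \approx 555.25$)
$C = -64063$ ($C = 233 - 64296 = -64063$)
$P{\left(U,g \right)} = \frac{2221}{4}$
$\sqrt{C + P{\left(-635,J \right)}} = \sqrt{-64063 + \frac{2221}{4}} = \sqrt{- \frac{254031}{4}} = \frac{17 i \sqrt{879}}{2}$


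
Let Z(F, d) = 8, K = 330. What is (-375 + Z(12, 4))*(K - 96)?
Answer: -85878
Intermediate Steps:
(-375 + Z(12, 4))*(K - 96) = (-375 + 8)*(330 - 96) = -367*234 = -85878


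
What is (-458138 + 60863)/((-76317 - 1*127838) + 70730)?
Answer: 5297/1779 ≈ 2.9775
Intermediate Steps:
(-458138 + 60863)/((-76317 - 1*127838) + 70730) = -397275/((-76317 - 127838) + 70730) = -397275/(-204155 + 70730) = -397275/(-133425) = -397275*(-1/133425) = 5297/1779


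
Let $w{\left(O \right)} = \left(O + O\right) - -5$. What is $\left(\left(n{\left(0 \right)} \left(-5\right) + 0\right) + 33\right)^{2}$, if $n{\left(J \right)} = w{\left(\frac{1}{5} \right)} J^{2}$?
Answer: $1089$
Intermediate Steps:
$w{\left(O \right)} = 5 + 2 O$ ($w{\left(O \right)} = 2 O + 5 = 5 + 2 O$)
$n{\left(J \right)} = \frac{27 J^{2}}{5}$ ($n{\left(J \right)} = \left(5 + \frac{2}{5}\right) J^{2} = \frac{27 J^{2}}{5}$)
$\left(\left(n{\left(0 \right)} \left(-5\right) + 0\right) + 33\right)^{2} = \left(\left(\frac{27 \cdot 0^{2}}{5} \left(-5\right) + 0\right) + 33\right)^{2} = \left(\left(\frac{27}{5} \cdot 0 \left(-5\right) + 0\right) + 33\right)^{2} = \left(\left(0 \left(-5\right) + 0\right) + 33\right)^{2} = \left(\left(0 + 0\right) + 33\right)^{2} = \left(0 + 33\right)^{2} = 33^{2} = 1089$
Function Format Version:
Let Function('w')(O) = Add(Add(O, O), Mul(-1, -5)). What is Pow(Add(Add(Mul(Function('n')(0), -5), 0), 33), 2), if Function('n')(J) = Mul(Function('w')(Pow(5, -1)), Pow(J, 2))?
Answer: 1089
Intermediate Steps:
Function('w')(O) = Add(5, Mul(2, O)) (Function('w')(O) = Add(Mul(2, O), 5) = Add(5, Mul(2, O)))
Function('n')(J) = Mul(Rational(27, 5), Pow(J, 2)) (Function('n')(J) = Mul(Add(5, Mul(2, Pow(5, -1))), Pow(J, 2)) = Mul(Add(5, Mul(2, Rational(1, 5))), Pow(J, 2)) = Mul(Add(5, Rational(2, 5)), Pow(J, 2)) = Mul(Rational(27, 5), Pow(J, 2)))
Pow(Add(Add(Mul(Function('n')(0), -5), 0), 33), 2) = Pow(Add(Add(Mul(Mul(Rational(27, 5), Pow(0, 2)), -5), 0), 33), 2) = Pow(Add(Add(Mul(Mul(Rational(27, 5), 0), -5), 0), 33), 2) = Pow(Add(Add(Mul(0, -5), 0), 33), 2) = Pow(Add(Add(0, 0), 33), 2) = Pow(Add(0, 33), 2) = Pow(33, 2) = 1089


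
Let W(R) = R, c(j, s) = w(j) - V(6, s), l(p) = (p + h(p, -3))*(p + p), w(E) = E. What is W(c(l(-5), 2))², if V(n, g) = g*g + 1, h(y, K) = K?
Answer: 5625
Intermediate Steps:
V(n, g) = 1 + g² (V(n, g) = g² + 1 = 1 + g²)
l(p) = 2*p*(-3 + p) (l(p) = (p - 3)*(p + p) = (-3 + p)*(2*p) = 2*p*(-3 + p))
c(j, s) = -1 + j - s² (c(j, s) = j - (1 + s²) = j + (-1 - s²) = -1 + j - s²)
W(c(l(-5), 2))² = (-1 + 2*(-5)*(-3 - 5) - 1*2²)² = (-1 + 2*(-5)*(-8) - 1*4)² = (-1 + 80 - 4)² = 75² = 5625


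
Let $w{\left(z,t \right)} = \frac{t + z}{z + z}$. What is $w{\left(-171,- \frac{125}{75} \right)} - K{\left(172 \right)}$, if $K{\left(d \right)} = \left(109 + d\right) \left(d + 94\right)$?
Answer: $- \frac{38344439}{513} \approx -74746.0$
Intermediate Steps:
$w{\left(z,t \right)} = \frac{t + z}{2 z}$
$K{\left(d \right)} = \left(94 + d\right) \left(109 + d\right)$ ($K{\left(d \right)} = \left(109 + d\right) \left(94 + d\right) = \left(94 + d\right) \left(109 + d\right)$)
$w{\left(-171,- \frac{125}{75} \right)} - K{\left(172 \right)} = \frac{- \frac{125}{75} - 171}{2 \left(-171\right)} - \left(10246 + 172^{2} + 203 \cdot 172\right) = \frac{1}{2} \left(- \frac{1}{171}\right) \left(\left(-125\right) \frac{1}{75} - 171\right) - \left(10246 + 29584 + 34916\right) = \frac{1}{2} \left(- \frac{1}{171}\right) \left(- \frac{5}{3} - 171\right) - 74746 = \frac{1}{2} \left(- \frac{1}{171}\right) \left(- \frac{518}{3}\right) - 74746 = \frac{259}{513} - 74746 = - \frac{38344439}{513}$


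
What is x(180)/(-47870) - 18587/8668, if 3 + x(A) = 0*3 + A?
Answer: -445646963/207468580 ≈ -2.1480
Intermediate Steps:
x(A) = -3 + A (x(A) = -3 + (0*3 + A) = -3 + (0 + A) = -3 + A)
x(180)/(-47870) - 18587/8668 = (-3 + 180)/(-47870) - 18587/8668 = 177*(-1/47870) - 18587*1/8668 = -177/47870 - 18587/8668 = -445646963/207468580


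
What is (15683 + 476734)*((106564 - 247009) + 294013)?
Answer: 75619493856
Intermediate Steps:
(15683 + 476734)*((106564 - 247009) + 294013) = 492417*(-140445 + 294013) = 492417*153568 = 75619493856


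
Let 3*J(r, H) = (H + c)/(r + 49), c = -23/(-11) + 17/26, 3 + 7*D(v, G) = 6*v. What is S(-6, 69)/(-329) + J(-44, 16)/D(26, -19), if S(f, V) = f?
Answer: 5428201/71981910 ≈ 0.075411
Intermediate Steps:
D(v, G) = -3/7 + 6*v/7 (D(v, G) = -3/7 + (6*v)/7 = -3/7 + 6*v/7)
c = 785/286 (c = -23*(-1/11) + 17*(1/26) = 23/11 + 17/26 = 785/286 ≈ 2.7448)
J(r, H) = (785/286 + H)/(3*(49 + r)) (J(r, H) = ((H + 785/286)/(r + 49))/3 = ((785/286 + H)/(49 + r))/3 = (785/286 + H)/(3*(49 + r)))
S(-6, 69)/(-329) + J(-44, 16)/D(26, -19) = -6/(-329) + ((785 + 286*16)/(858*(49 - 44)))/(-3/7 + (6/7)*26) = -6*(-1/329) + ((1/858)*(785 + 4576)/5)/(-3/7 + 156/7) = 6/329 + ((1/858)*(⅕)*5361)/(153/7) = 6/329 + (1787/1430)*(7/153) = 6/329 + 12509/218790 = 5428201/71981910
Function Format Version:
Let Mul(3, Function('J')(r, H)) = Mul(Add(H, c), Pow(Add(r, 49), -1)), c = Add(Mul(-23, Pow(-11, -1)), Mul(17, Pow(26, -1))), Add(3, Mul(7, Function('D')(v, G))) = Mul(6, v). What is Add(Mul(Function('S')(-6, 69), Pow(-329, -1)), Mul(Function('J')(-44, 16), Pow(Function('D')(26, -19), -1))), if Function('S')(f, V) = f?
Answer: Rational(5428201, 71981910) ≈ 0.075411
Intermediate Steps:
Function('D')(v, G) = Add(Rational(-3, 7), Mul(Rational(6, 7), v)) (Function('D')(v, G) = Add(Rational(-3, 7), Mul(Rational(1, 7), Mul(6, v))) = Add(Rational(-3, 7), Mul(Rational(6, 7), v)))
c = Rational(785, 286) (c = Add(Mul(-23, Rational(-1, 11)), Mul(17, Rational(1, 26))) = Add(Rational(23, 11), Rational(17, 26)) = Rational(785, 286) ≈ 2.7448)
Function('J')(r, H) = Mul(Rational(1, 3), Pow(Add(49, r), -1), Add(Rational(785, 286), H)) (Function('J')(r, H) = Mul(Rational(1, 3), Mul(Add(H, Rational(785, 286)), Pow(Add(r, 49), -1))) = Mul(Rational(1, 3), Mul(Add(Rational(785, 286), H), Pow(Add(49, r), -1))) = Mul(Rational(1, 3), Mul(Pow(Add(49, r), -1), Add(Rational(785, 286), H))) = Mul(Rational(1, 3), Pow(Add(49, r), -1), Add(Rational(785, 286), H)))
Add(Mul(Function('S')(-6, 69), Pow(-329, -1)), Mul(Function('J')(-44, 16), Pow(Function('D')(26, -19), -1))) = Add(Mul(-6, Pow(-329, -1)), Mul(Mul(Rational(1, 858), Pow(Add(49, -44), -1), Add(785, Mul(286, 16))), Pow(Add(Rational(-3, 7), Mul(Rational(6, 7), 26)), -1))) = Add(Mul(-6, Rational(-1, 329)), Mul(Mul(Rational(1, 858), Pow(5, -1), Add(785, 4576)), Pow(Add(Rational(-3, 7), Rational(156, 7)), -1))) = Add(Rational(6, 329), Mul(Mul(Rational(1, 858), Rational(1, 5), 5361), Pow(Rational(153, 7), -1))) = Add(Rational(6, 329), Mul(Rational(1787, 1430), Rational(7, 153))) = Add(Rational(6, 329), Rational(12509, 218790)) = Rational(5428201, 71981910)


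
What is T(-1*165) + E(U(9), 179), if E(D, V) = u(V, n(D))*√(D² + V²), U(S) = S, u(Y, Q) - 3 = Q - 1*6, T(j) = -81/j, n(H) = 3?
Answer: 27/55 ≈ 0.49091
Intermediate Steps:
u(Y, Q) = -3 + Q (u(Y, Q) = 3 + (Q - 1*6) = 3 + (Q - 6) = 3 + (-6 + Q) = -3 + Q)
E(D, V) = 0 (E(D, V) = (-3 + 3)*√(D² + V²) = 0*√(D² + V²) = 0)
T(-1*165) + E(U(9), 179) = -81/((-1*165)) + 0 = -81/(-165) + 0 = -81*(-1/165) + 0 = 27/55 + 0 = 27/55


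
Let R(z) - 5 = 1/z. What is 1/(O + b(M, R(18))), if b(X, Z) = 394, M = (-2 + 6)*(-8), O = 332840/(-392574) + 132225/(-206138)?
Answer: 40462209606/15881851050229 ≈ 0.0025477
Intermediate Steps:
R(z) = 5 + 1/z
O = -60259534535/40462209606 (O = 332840*(-1/392574) + 132225*(-1/206138) = -166420/196287 - 132225/206138 = -60259534535/40462209606 ≈ -1.4893)
M = -32 (M = 4*(-8) = -32)
1/(O + b(M, R(18))) = 1/(-60259534535/40462209606 + 394) = 1/(15881851050229/40462209606) = 40462209606/15881851050229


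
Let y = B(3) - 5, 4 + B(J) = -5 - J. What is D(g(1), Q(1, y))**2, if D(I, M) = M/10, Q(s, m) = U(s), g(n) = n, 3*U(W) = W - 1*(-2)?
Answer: 1/100 ≈ 0.010000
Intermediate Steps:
U(W) = 2/3 + W/3 (U(W) = (W - 1*(-2))/3 = (W + 2)/3 = (2 + W)/3 = 2/3 + W/3)
B(J) = -9 - J (B(J) = -4 + (-5 - J) = -9 - J)
y = -17 (y = (-9 - 1*3) - 5 = (-9 - 3) - 5 = -12 - 5 = -17)
Q(s, m) = 2/3 + s/3
D(I, M) = M/10
D(g(1), Q(1, y))**2 = ((2/3 + (1/3)*1)/10)**2 = ((2/3 + 1/3)/10)**2 = ((1/10)*1)**2 = (1/10)**2 = 1/100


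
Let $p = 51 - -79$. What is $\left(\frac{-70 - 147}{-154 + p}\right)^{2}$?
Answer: $\frac{47089}{576} \approx 81.752$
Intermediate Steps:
$p = 130$ ($p = 51 + 79 = 130$)
$\left(\frac{-70 - 147}{-154 + p}\right)^{2} = \left(\frac{-70 - 147}{-154 + 130}\right)^{2} = \left(- \frac{217}{-24}\right)^{2} = \left(\left(-217\right) \left(- \frac{1}{24}\right)\right)^{2} = \left(\frac{217}{24}\right)^{2} = \frac{47089}{576}$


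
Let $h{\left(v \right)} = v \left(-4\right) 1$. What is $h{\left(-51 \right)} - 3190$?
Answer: $-2986$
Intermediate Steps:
$h{\left(v \right)} = - 4 v$ ($h{\left(v \right)} = - 4 v 1 = - 4 v$)
$h{\left(-51 \right)} - 3190 = \left(-4\right) \left(-51\right) - 3190 = 204 - 3190 = -2986$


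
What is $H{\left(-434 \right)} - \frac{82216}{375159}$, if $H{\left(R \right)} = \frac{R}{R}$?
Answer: $\frac{292943}{375159} \approx 0.78085$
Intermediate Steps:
$H{\left(R \right)} = 1$
$H{\left(-434 \right)} - \frac{82216}{375159} = 1 - \frac{82216}{375159} = \frac{292943}{375159}$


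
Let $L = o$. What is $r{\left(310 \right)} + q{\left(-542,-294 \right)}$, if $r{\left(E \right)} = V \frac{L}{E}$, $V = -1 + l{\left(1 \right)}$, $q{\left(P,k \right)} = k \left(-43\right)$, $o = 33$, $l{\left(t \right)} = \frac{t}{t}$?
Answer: $12642$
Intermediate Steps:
$l{\left(t \right)} = 1$
$q{\left(P,k \right)} = - 43 k$
$L = 33$
$V = 0$ ($V = -1 + 1 = 0$)
$r{\left(E \right)} = 0$ ($r{\left(E \right)} = 0 \frac{33}{E} = 0$)
$r{\left(310 \right)} + q{\left(-542,-294 \right)} = 0 - -12642 = 0 + 12642 = 12642$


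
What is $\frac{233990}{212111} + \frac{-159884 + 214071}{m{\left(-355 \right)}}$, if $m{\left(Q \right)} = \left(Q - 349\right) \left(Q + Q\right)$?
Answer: $\frac{128451220357}{106021562240} \approx 1.2116$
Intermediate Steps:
$m{\left(Q \right)} = 2 Q \left(-349 + Q\right)$ ($m{\left(Q \right)} = \left(-349 + Q\right) 2 Q = 2 Q \left(-349 + Q\right)$)
$\frac{233990}{212111} + \frac{-159884 + 214071}{m{\left(-355 \right)}} = \frac{233990}{212111} + \frac{-159884 + 214071}{2 \left(-355\right) \left(-349 - 355\right)} = 233990 \cdot \frac{1}{212111} + \frac{54187}{2 \left(-355\right) \left(-704\right)} = \frac{233990}{212111} + \frac{54187}{499840} = \frac{128451220357}{106021562240}$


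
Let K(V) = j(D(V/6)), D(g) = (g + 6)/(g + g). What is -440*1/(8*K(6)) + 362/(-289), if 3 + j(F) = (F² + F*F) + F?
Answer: -4989/1445 ≈ -3.4526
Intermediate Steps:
D(g) = (6 + g)/(2*g) (D(g) = (6 + g)/((2*g)) = (6 + g)*(1/(2*g)) = (6 + g)/(2*g))
j(F) = -3 + F + 2*F² (j(F) = -3 + ((F² + F*F) + F) = -3 + ((F² + F²) + F) = -3 + (2*F² + F) = -3 + (F + 2*F²) = -3 + F + 2*F²)
K(V) = -3 + 3*(6 + V/6)/V + 18*(6 + V/6)²/V² (K(V) = -3 + (6 + V/6)/(2*((V/6))) + 2*((6 + V/6)/(2*((V/6))))² = -3 + (6/V)*(6 + V/6)/2 + 2*((6/V)*(6 + V/6)/2)² = -3 + 3*(6 + V/6)/V + 2*(3*(6 + V/6)/V)² = -3 + 3*(6 + V/6)/V + 2*(9*(6 + V/6)²/V²) = -3 + 3*(6 + V/6)/V + 18*(6 + V/6)²/V²)
-440*1/(8*K(6)) + 362/(-289) = -440*1/(8*(-2 + 54/6 + 648/6²)) + 362/(-289) = -440*1/(8*(-2 + 54*(⅙) + 648*(1/36))) + 362*(-1/289) = -440*1/(8*(-2 + 9 + 18)) - 362/289 = -440/(8*25) - 362/289 = -440/200 - 362/289 = -440*1/200 - 362/289 = -11/5 - 362/289 = -4989/1445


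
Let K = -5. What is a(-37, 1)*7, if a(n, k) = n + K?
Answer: -294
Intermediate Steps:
a(n, k) = -5 + n (a(n, k) = n - 5 = -5 + n)
a(-37, 1)*7 = (-5 - 37)*7 = -42*7 = -294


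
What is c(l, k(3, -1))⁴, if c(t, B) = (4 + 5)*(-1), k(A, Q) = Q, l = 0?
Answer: 6561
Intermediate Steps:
c(t, B) = -9 (c(t, B) = 9*(-1) = -9)
c(l, k(3, -1))⁴ = (-9)⁴ = 6561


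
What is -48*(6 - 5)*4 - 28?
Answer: -220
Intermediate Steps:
-48*(6 - 5)*4 - 28 = -48*4 - 28 = -192 - 28 = -220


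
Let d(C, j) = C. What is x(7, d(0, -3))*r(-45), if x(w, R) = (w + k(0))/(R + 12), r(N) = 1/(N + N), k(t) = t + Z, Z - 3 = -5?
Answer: -1/216 ≈ -0.0046296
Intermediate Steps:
Z = -2 (Z = 3 - 5 = -2)
k(t) = -2 + t (k(t) = t - 2 = -2 + t)
r(N) = 1/(2*N)
x(w, R) = (-2 + w)/(12 + R) (x(w, R) = (w + (-2 + 0))/(R + 12) = (w - 2)/(12 + R) = (-2 + w)/(12 + R))
x(7, d(0, -3))*r(-45) = ((-2 + 7)/(12 + 0))*((½)/(-45)) = (5/12)*((½)*(-1/45)) = ((1/12)*5)*(-1/90) = (5/12)*(-1/90) = -1/216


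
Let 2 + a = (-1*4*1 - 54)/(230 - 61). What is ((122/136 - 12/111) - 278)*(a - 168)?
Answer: 29702019/629 ≈ 47221.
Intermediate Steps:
a = -396/169 (a = -2 + (-1*4*1 - 54)/(230 - 61) = -2 + (-4*1 - 54)/169 = -2 + (-4 - 54)*(1/169) = -2 - 58*1/169 = -2 - 58/169 = -396/169 ≈ -2.3432)
((122/136 - 12/111) - 278)*(a - 168) = ((122/136 - 12/111) - 278)*(-396/169 - 168) = ((122*(1/136) - 12*1/111) - 278)*(-28788/169) = ((61/68 - 4/37) - 278)*(-28788/169) = (1985/2516 - 278)*(-28788/169) = -697463/2516*(-28788/169) = 29702019/629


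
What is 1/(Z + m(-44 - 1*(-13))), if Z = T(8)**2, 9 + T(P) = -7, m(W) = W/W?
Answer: 1/257 ≈ 0.0038911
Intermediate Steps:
m(W) = 1
T(P) = -16 (T(P) = -9 - 7 = -16)
Z = 256 (Z = (-16)**2 = 256)
1/(Z + m(-44 - 1*(-13))) = 1/(256 + 1) = 1/257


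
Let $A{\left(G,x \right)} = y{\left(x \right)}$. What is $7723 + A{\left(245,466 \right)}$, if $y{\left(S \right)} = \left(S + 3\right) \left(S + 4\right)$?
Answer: $228153$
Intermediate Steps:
$y{\left(S \right)} = \left(3 + S\right) \left(4 + S\right)$
$A{\left(G,x \right)} = 12 + x^{2} + 7 x$
$7723 + A{\left(245,466 \right)} = 7723 + \left(12 + 466^{2} + 7 \cdot 466\right) = 7723 + \left(12 + 217156 + 3262\right) = 7723 + 220430 = 228153$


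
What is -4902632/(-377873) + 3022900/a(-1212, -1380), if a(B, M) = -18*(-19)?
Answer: 30103920838/3400857 ≈ 8851.9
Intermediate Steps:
a(B, M) = 342
-4902632/(-377873) + 3022900/a(-1212, -1380) = -4902632/(-377873) + 3022900/342 = -4902632*(-1/377873) + 3022900*(1/342) = 4902632/377873 + 79550/9 = 30103920838/3400857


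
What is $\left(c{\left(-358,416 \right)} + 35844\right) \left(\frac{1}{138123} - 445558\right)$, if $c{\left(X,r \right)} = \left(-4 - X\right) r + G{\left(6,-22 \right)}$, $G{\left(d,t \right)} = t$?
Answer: $- \frac{11267443392295438}{138123} \approx -8.1575 \cdot 10^{10}$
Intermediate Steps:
$c{\left(X,r \right)} = -22 + r \left(-4 - X\right)$ ($c{\left(X,r \right)} = \left(-4 - X\right) r - 22 = r \left(-4 - X\right) - 22 = -22 + r \left(-4 - X\right)$)
$\left(c{\left(-358,416 \right)} + 35844\right) \left(\frac{1}{138123} - 445558\right) = \left(\left(-22 - 1664 - \left(-358\right) 416\right) + 35844\right) \left(\frac{1}{138123} - 445558\right) = \left(\left(-22 - 1664 + 148928\right) + 35844\right) \left(\frac{1}{138123} - 445558\right) = \left(147242 + 35844\right) \left(- \frac{61541807633}{138123}\right) = 183086 \left(- \frac{61541807633}{138123}\right) = - \frac{11267443392295438}{138123}$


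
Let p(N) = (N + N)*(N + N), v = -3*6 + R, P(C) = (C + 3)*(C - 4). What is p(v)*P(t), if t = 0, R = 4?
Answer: -9408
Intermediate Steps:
P(C) = (-4 + C)*(3 + C) (P(C) = (3 + C)*(-4 + C) = (-4 + C)*(3 + C))
v = -14 (v = -3*6 + 4 = -18 + 4 = -14)
p(N) = 4*N**2 (p(N) = (2*N)*(2*N) = 4*N**2)
p(v)*P(t) = (4*(-14)**2)*(-12 + 0**2 - 1*0) = (4*196)*(-12 + 0 + 0) = 784*(-12) = -9408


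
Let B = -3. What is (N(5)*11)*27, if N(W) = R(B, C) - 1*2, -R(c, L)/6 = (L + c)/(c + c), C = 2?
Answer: -891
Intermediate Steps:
R(c, L) = -3*(L + c)/c (R(c, L) = -6*(L + c)/(c + c) = -6*(L + c)/(2*c) = -6*(L + c)*1/(2*c) = -3*(L + c)/c)
N(W) = -3 (N(W) = (-3 - 3*2/(-3)) - 1*2 = (-3 - 3*2*(-⅓)) - 2 = (-3 + 2) - 2 = -1 - 2 = -3)
(N(5)*11)*27 = -3*11*27 = -33*27 = -891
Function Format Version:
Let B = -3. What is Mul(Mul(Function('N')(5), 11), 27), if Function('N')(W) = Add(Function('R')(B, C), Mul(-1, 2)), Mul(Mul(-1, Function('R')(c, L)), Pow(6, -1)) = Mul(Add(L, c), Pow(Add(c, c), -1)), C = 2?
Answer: -891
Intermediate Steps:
Function('R')(c, L) = Mul(-3, Pow(c, -1), Add(L, c)) (Function('R')(c, L) = Mul(-6, Mul(Add(L, c), Pow(Add(c, c), -1))) = Mul(-6, Mul(Add(L, c), Pow(Mul(2, c), -1))) = Mul(-6, Mul(Add(L, c), Mul(Rational(1, 2), Pow(c, -1)))) = Mul(-6, Mul(Rational(1, 2), Pow(c, -1), Add(L, c))) = Mul(-3, Pow(c, -1), Add(L, c)))
Function('N')(W) = -3 (Function('N')(W) = Add(Add(-3, Mul(-3, 2, Pow(-3, -1))), Mul(-1, 2)) = Add(Add(-3, Mul(-3, 2, Rational(-1, 3))), -2) = Add(Add(-3, 2), -2) = Add(-1, -2) = -3)
Mul(Mul(Function('N')(5), 11), 27) = Mul(Mul(-3, 11), 27) = Mul(-33, 27) = -891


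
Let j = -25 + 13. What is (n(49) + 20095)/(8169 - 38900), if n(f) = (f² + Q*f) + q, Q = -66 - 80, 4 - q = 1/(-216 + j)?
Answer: -3498889/7006668 ≈ -0.49937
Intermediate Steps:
j = -12
q = 913/228 (q = 4 - 1/(-216 - 12) = 4 - 1/(-228) = 4 - 1*(-1/228) = 4 + 1/228 = 913/228 ≈ 4.0044)
Q = -146
n(f) = 913/228 + f² - 146*f (n(f) = (f² - 146*f) + 913/228 = 913/228 + f² - 146*f)
(n(49) + 20095)/(8169 - 38900) = ((913/228 + 49² - 146*49) + 20095)/(8169 - 38900) = ((913/228 + 2401 - 7154) + 20095)/(-30731) = (-1082771/228 + 20095)*(-1/30731) = (3498889/228)*(-1/30731) = -3498889/7006668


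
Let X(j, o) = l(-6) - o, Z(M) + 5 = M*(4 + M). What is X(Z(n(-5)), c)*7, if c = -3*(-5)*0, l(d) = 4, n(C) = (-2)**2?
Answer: 28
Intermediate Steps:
n(C) = 4
c = 0 (c = 15*0 = 0)
Z(M) = -5 + M*(4 + M)
X(j, o) = 4 - o
X(Z(n(-5)), c)*7 = (4 - 1*0)*7 = (4 + 0)*7 = 4*7 = 28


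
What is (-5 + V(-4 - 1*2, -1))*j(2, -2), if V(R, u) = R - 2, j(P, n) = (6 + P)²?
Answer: -832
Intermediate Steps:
V(R, u) = -2 + R
(-5 + V(-4 - 1*2, -1))*j(2, -2) = (-5 + (-2 + (-4 - 1*2)))*(6 + 2)² = (-5 + (-2 + (-4 - 2)))*8² = (-5 + (-2 - 6))*64 = (-5 - 8)*64 = -13*64 = -832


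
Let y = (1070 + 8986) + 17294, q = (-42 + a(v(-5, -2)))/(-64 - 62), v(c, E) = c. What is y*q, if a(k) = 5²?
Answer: 232475/63 ≈ 3690.1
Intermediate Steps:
a(k) = 25
q = 17/126 (q = (-42 + 25)/(-64 - 62) = -17/(-126) = -17*(-1/126) = 17/126 ≈ 0.13492)
y = 27350 (y = 10056 + 17294 = 27350)
y*q = 27350*(17/126) = 232475/63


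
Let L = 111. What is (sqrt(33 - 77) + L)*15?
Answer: 1665 + 30*I*sqrt(11) ≈ 1665.0 + 99.499*I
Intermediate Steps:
(sqrt(33 - 77) + L)*15 = (sqrt(33 - 77) + 111)*15 = (sqrt(-44) + 111)*15 = (2*I*sqrt(11) + 111)*15 = (111 + 2*I*sqrt(11))*15 = 1665 + 30*I*sqrt(11)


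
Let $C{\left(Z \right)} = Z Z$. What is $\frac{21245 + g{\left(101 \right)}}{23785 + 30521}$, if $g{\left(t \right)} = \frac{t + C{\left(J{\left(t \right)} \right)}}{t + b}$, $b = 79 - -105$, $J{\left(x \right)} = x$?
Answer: $\frac{673903}{1719690} \approx 0.39187$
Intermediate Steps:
$C{\left(Z \right)} = Z^{2}$
$b = 184$ ($b = 79 + 105 = 184$)
$g{\left(t \right)} = \frac{t + t^{2}}{184 + t}$ ($g{\left(t \right)} = \frac{t + t^{2}}{t + 184} = \frac{t + t^{2}}{184 + t}$)
$\frac{21245 + g{\left(101 \right)}}{23785 + 30521} = \frac{21245 + \frac{101 \left(1 + 101\right)}{184 + 101}}{23785 + 30521} = \frac{21245 + 101 \cdot \frac{1}{285} \cdot 102}{54306} = \left(21245 + 101 \cdot \frac{1}{285} \cdot 102\right) \frac{1}{54306} = \left(21245 + \frac{3434}{95}\right) \frac{1}{54306} = \frac{2021709}{95} \cdot \frac{1}{54306} = \frac{673903}{1719690}$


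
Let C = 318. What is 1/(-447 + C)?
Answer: -1/129 ≈ -0.0077519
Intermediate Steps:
1/(-447 + C) = 1/(-447 + 318) = 1/(-129) = -1/129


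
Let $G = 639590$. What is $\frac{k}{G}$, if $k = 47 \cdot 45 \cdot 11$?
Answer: $\frac{4653}{127918} \approx 0.036375$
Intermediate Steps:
$k = 23265$ ($k = 2115 \cdot 11 = 23265$)
$\frac{k}{G} = \frac{23265}{639590} = 23265 \cdot \frac{1}{639590} = \frac{4653}{127918}$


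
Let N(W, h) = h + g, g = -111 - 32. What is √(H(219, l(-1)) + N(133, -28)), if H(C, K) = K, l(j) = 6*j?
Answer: I*√177 ≈ 13.304*I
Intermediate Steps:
g = -143
N(W, h) = -143 + h (N(W, h) = h - 143 = -143 + h)
√(H(219, l(-1)) + N(133, -28)) = √(6*(-1) + (-143 - 28)) = √(-6 - 171) = √(-177) = I*√177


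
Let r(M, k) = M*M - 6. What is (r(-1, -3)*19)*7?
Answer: -665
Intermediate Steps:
r(M, k) = -6 + M² (r(M, k) = M² - 6 = -6 + M²)
(r(-1, -3)*19)*7 = ((-6 + (-1)²)*19)*7 = ((-6 + 1)*19)*7 = -5*19*7 = -95*7 = -665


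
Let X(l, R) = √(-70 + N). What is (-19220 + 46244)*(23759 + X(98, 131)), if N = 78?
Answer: 642063216 + 54048*√2 ≈ 6.4214e+8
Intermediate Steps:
X(l, R) = 2*√2 (X(l, R) = √(-70 + 78) = √8 = 2*√2)
(-19220 + 46244)*(23759 + X(98, 131)) = (-19220 + 46244)*(23759 + 2*√2) = 27024*(23759 + 2*√2) = 642063216 + 54048*√2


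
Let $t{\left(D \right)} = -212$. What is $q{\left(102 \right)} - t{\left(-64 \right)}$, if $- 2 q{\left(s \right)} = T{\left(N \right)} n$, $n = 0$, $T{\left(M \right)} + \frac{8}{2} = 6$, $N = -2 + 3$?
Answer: $212$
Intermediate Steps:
$N = 1$
$T{\left(M \right)} = 2$ ($T{\left(M \right)} = -4 + 6 = 2$)
$q{\left(s \right)} = 0$ ($q{\left(s \right)} = - \frac{2 \cdot 0}{2} = \left(- \frac{1}{2}\right) 0 = 0$)
$q{\left(102 \right)} - t{\left(-64 \right)} = 0 - -212 = 0 + 212 = 212$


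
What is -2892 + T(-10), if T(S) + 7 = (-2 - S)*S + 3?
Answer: -2976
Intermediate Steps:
T(S) = -4 + S*(-2 - S) (T(S) = -7 + ((-2 - S)*S + 3) = -7 + (S*(-2 - S) + 3) = -7 + (3 + S*(-2 - S)) = -4 + S*(-2 - S))
-2892 + T(-10) = -2892 + (-4 - 1*(-10)**2 - 2*(-10)) = -2892 + (-4 - 1*100 + 20) = -2892 + (-4 - 100 + 20) = -2892 - 84 = -2976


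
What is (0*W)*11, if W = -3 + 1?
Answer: 0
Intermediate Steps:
W = -2
(0*W)*11 = (0*(-2))*11 = 0*11 = 0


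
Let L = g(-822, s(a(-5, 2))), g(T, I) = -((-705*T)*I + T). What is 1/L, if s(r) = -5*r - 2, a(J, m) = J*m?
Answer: -1/27815658 ≈ -3.5951e-8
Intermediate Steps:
s(r) = -2 - 5*r
g(T, I) = -T + 705*I*T (g(T, I) = -(-705*I*T + T) = -(T - 705*I*T) = -T + 705*I*T)
L = -27815658 (L = -822*(-1 + 705*(-2 - (-25)*2)) = -822*(-1 + 705*(-2 - 5*(-10))) = -822*(-1 + 705*(-2 + 50)) = -822*(-1 + 705*48) = -822*(-1 + 33840) = -822*33839 = -27815658)
1/L = 1/(-27815658) = -1/27815658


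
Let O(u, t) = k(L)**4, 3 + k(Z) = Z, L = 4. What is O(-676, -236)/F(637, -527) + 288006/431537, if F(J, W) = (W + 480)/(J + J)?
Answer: -536241856/20282239 ≈ -26.439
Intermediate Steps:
F(J, W) = (480 + W)/(2*J) (F(J, W) = (480 + W)/((2*J)) = (480 + W)*(1/(2*J)) = (480 + W)/(2*J))
k(Z) = -3 + Z
O(u, t) = 1 (O(u, t) = (-3 + 4)**4 = 1**4 = 1)
O(-676, -236)/F(637, -527) + 288006/431537 = 1/((1/2)*(480 - 527)/637) + 288006/431537 = 1/((1/2)*(1/637)*(-47)) + 288006*(1/431537) = 1/(-47/1274) + 288006/431537 = 1*(-1274/47) + 288006/431537 = -1274/47 + 288006/431537 = -536241856/20282239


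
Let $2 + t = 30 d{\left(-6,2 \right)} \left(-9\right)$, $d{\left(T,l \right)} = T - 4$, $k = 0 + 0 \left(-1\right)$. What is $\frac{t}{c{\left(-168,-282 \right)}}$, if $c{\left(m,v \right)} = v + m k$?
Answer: $- \frac{1349}{141} \approx -9.5674$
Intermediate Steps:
$k = 0$ ($k = 0 + 0 = 0$)
$d{\left(T,l \right)} = -4 + T$ ($d{\left(T,l \right)} = T - 4 = -4 + T$)
$c{\left(m,v \right)} = v$ ($c{\left(m,v \right)} = v + m 0 = v + 0 = v$)
$t = 2698$ ($t = -2 + 30 \left(-4 - 6\right) \left(-9\right) = -2 + 30 \left(-10\right) \left(-9\right) = -2 - -2700 = -2 + 2700 = 2698$)
$\frac{t}{c{\left(-168,-282 \right)}} = \frac{2698}{-282} = 2698 \left(- \frac{1}{282}\right) = - \frac{1349}{141}$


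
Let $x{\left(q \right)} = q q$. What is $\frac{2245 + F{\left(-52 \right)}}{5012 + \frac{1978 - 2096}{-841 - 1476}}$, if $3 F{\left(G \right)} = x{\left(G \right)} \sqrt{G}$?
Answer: $\frac{5201665}{11612922} + \frac{6265168 i \sqrt{13}}{17419383} \approx 0.44792 + 1.2968 i$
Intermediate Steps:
$x{\left(q \right)} = q^{2}$
$F{\left(G \right)} = \frac{G^{\frac{5}{2}}}{3}$ ($F{\left(G \right)} = \frac{G^{2} \sqrt{G}}{3} = \frac{G^{\frac{5}{2}}}{3}$)
$\frac{2245 + F{\left(-52 \right)}}{5012 + \frac{1978 - 2096}{-841 - 1476}} = \frac{2245 + \frac{\left(-52\right)^{\frac{5}{2}}}{3}}{5012 + \frac{1978 - 2096}{-841 - 1476}} = \frac{2245 + \frac{5408 i \sqrt{13}}{3}}{5012 - \frac{118}{-2317}} = \frac{2245 + \frac{5408 i \sqrt{13}}{3}}{5012 - - \frac{118}{2317}} = \frac{2245 + \frac{5408 i \sqrt{13}}{3}}{5012 + \frac{118}{2317}} = \frac{2245 + \frac{5408 i \sqrt{13}}{3}}{\frac{11612922}{2317}} = \left(2245 + \frac{5408 i \sqrt{13}}{3}\right) \frac{2317}{11612922} = \frac{5201665}{11612922} + \frac{6265168 i \sqrt{13}}{17419383}$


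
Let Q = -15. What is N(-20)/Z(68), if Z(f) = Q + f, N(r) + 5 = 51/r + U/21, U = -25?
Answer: -3671/22260 ≈ -0.16491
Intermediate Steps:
N(r) = -130/21 + 51/r (N(r) = -5 + (51/r - 25/21) = -5 + (-25/21 + 51/r) = -130/21 + 51/r)
Z(f) = -15 + f
N(-20)/Z(68) = (-130/21 + 51/(-20))/(-15 + 68) = (-130/21 + 51*(-1/20))/53 = (-130/21 - 51/20)*(1/53) = -3671/420*1/53 = -3671/22260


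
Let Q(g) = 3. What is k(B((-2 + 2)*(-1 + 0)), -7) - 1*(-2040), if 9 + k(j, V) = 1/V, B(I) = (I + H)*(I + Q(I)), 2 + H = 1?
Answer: 14216/7 ≈ 2030.9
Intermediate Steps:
H = -1 (H = -2 + 1 = -1)
B(I) = (-1 + I)*(3 + I) (B(I) = (I - 1)*(I + 3) = (-1 + I)*(3 + I))
k(j, V) = -9 + 1/V
k(B((-2 + 2)*(-1 + 0)), -7) - 1*(-2040) = (-9 + 1/(-7)) - 1*(-2040) = (-9 - ⅐) + 2040 = -64/7 + 2040 = 14216/7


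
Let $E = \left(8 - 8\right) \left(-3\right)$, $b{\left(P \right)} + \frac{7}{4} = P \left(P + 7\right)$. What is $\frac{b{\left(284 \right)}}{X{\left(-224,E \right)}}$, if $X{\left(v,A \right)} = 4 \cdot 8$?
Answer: $\frac{330569}{128} \approx 2582.6$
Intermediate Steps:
$b{\left(P \right)} = - \frac{7}{4} + P \left(7 + P\right)$ ($b{\left(P \right)} = - \frac{7}{4} + P \left(P + 7\right) = - \frac{7}{4} + P \left(7 + P\right)$)
$E = 0$ ($E = 0 \left(-3\right) = 0$)
$X{\left(v,A \right)} = 32$
$\frac{b{\left(284 \right)}}{X{\left(-224,E \right)}} = \frac{- \frac{7}{4} + 284^{2} + 7 \cdot 284}{32} = \left(- \frac{7}{4} + 80656 + 1988\right) \frac{1}{32} = \frac{330569}{4} \cdot \frac{1}{32} = \frac{330569}{128}$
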